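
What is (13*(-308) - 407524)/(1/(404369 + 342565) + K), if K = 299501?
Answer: -307384255152/223707479935 ≈ -1.3740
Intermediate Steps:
(13*(-308) - 407524)/(1/(404369 + 342565) + K) = (13*(-308) - 407524)/(1/(404369 + 342565) + 299501) = (-4004 - 407524)/(1/746934 + 299501) = -411528/(1/746934 + 299501) = -411528/223707479935/746934 = -411528*746934/223707479935 = -307384255152/223707479935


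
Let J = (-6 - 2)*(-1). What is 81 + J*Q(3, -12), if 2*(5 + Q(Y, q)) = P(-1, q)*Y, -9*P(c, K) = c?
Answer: 127/3 ≈ 42.333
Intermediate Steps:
J = 8 (J = -8*(-1) = 8)
P(c, K) = -c/9
Q(Y, q) = -5 + Y/18 (Q(Y, q) = -5 + ((-⅑*(-1))*Y)/2 = -5 + (Y/9)/2 = -5 + Y/18)
81 + J*Q(3, -12) = 81 + 8*(-5 + (1/18)*3) = 81 + 8*(-5 + ⅙) = 81 + 8*(-29/6) = 81 - 116/3 = 127/3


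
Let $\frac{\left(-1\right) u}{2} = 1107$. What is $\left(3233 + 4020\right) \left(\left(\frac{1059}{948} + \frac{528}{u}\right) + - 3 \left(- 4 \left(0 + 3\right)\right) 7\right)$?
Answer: $\frac{213866723221}{116604} \approx 1.8341 \cdot 10^{6}$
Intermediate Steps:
$u = -2214$ ($u = \left(-2\right) 1107 = -2214$)
$\left(3233 + 4020\right) \left(\left(\frac{1059}{948} + \frac{528}{u}\right) + - 3 \left(- 4 \left(0 + 3\right)\right) 7\right) = \left(3233 + 4020\right) \left(\left(\frac{1059}{948} + \frac{528}{-2214}\right) + - 3 \left(- 4 \left(0 + 3\right)\right) 7\right) = 7253 \left(\left(1059 \cdot \frac{1}{948} + 528 \left(- \frac{1}{2214}\right)\right) + - 3 \left(\left(-4\right) 3\right) 7\right) = 7253 \left(\left(\frac{353}{316} - \frac{88}{369}\right) + \left(-3\right) \left(-12\right) 7\right) = 7253 \left(\frac{102449}{116604} + 36 \cdot 7\right) = 7253 \left(\frac{102449}{116604} + 252\right) = 7253 \cdot \frac{29486657}{116604} = \frac{213866723221}{116604}$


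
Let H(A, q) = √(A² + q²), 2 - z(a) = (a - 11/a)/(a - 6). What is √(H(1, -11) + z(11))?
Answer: 122^(¼) ≈ 3.3235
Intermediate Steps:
z(a) = 2 - (a - 11/a)/(-6 + a) (z(a) = 2 - (a - 11/a)/(a - 6) = 2 - (a - 11/a)/(-6 + a))
√(H(1, -11) + z(11)) = √(√(1² + (-11)²) + (11 + 11² - 12*11)/(11*(-6 + 11))) = √(√(1 + 121) + (1/11)*(11 + 121 - 132)/5) = √(√122 + (1/11)*(⅕)*0) = √(√122 + 0) = √(√122) = 122^(¼)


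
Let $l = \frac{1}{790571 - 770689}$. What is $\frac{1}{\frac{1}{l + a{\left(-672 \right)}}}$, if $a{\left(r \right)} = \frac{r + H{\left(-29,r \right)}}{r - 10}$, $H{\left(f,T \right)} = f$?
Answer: $\frac{3484491}{3389881} \approx 1.0279$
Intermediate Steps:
$a{\left(r \right)} = \frac{-29 + r}{-10 + r}$ ($a{\left(r \right)} = \frac{r - 29}{r - 10} = \frac{-29 + r}{-10 + r}$)
$l = \frac{1}{19882} \approx 5.0297 \cdot 10^{-5}$
$\frac{1}{\frac{1}{l + a{\left(-672 \right)}}} = \frac{1}{\frac{1}{\frac{1}{19882} + \frac{-29 - 672}{-10 - 672}}} = \frac{1}{\frac{1}{\frac{1}{19882} + \frac{1}{-682} \left(-701\right)}} = \frac{1}{\frac{1}{\frac{1}{19882} - - \frac{701}{682}}} = \frac{1}{\frac{1}{\frac{1}{19882} + \frac{701}{682}}} = \frac{1}{\frac{1}{\frac{3484491}{3389881}}} = \frac{1}{\frac{3389881}{3484491}} = \frac{3484491}{3389881}$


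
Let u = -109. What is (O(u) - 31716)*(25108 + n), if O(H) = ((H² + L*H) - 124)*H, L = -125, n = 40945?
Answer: -184839676762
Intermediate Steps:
O(H) = H*(-124 + H² - 125*H) (O(H) = ((H² - 125*H) - 124)*H = (-124 + H² - 125*H)*H = H*(-124 + H² - 125*H))
(O(u) - 31716)*(25108 + n) = (-109*(-124 + (-109)² - 125*(-109)) - 31716)*(25108 + 40945) = (-109*(-124 + 11881 + 13625) - 31716)*66053 = (-109*25382 - 31716)*66053 = (-2766638 - 31716)*66053 = -2798354*66053 = -184839676762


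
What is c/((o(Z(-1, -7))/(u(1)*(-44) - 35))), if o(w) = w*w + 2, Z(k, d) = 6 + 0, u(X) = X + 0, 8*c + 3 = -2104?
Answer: 166453/304 ≈ 547.54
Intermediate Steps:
c = -2107/8 (c = -3/8 + (⅛)*(-2104) = -3/8 - 263 = -2107/8 ≈ -263.38)
u(X) = X
Z(k, d) = 6
o(w) = 2 + w² (o(w) = w² + 2 = 2 + w²)
c/((o(Z(-1, -7))/(u(1)*(-44) - 35))) = -2107*(1*(-44) - 35)/(2 + 6²)/8 = -2107*(-44 - 35)/(2 + 36)/8 = -2107/(8*(38/(-79))) = -2107/(8*(38*(-1/79))) = -2107/(8*(-38/79)) = -2107/8*(-79/38) = 166453/304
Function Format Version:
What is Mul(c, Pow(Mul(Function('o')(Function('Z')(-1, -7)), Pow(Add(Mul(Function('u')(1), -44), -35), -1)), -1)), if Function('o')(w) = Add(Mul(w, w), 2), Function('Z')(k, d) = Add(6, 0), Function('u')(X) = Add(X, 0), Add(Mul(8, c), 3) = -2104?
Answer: Rational(166453, 304) ≈ 547.54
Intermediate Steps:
c = Rational(-2107, 8) (c = Add(Rational(-3, 8), Mul(Rational(1, 8), -2104)) = Add(Rational(-3, 8), -263) = Rational(-2107, 8) ≈ -263.38)
Function('u')(X) = X
Function('Z')(k, d) = 6
Function('o')(w) = Add(2, Pow(w, 2)) (Function('o')(w) = Add(Pow(w, 2), 2) = Add(2, Pow(w, 2)))
Mul(c, Pow(Mul(Function('o')(Function('Z')(-1, -7)), Pow(Add(Mul(Function('u')(1), -44), -35), -1)), -1)) = Mul(Rational(-2107, 8), Pow(Mul(Add(2, Pow(6, 2)), Pow(Add(Mul(1, -44), -35), -1)), -1)) = Mul(Rational(-2107, 8), Pow(Mul(Add(2, 36), Pow(Add(-44, -35), -1)), -1)) = Mul(Rational(-2107, 8), Pow(Mul(38, Pow(-79, -1)), -1)) = Mul(Rational(-2107, 8), Pow(Mul(38, Rational(-1, 79)), -1)) = Mul(Rational(-2107, 8), Pow(Rational(-38, 79), -1)) = Mul(Rational(-2107, 8), Rational(-79, 38)) = Rational(166453, 304)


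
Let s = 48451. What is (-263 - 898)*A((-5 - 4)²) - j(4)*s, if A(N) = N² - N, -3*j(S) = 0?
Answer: -7523280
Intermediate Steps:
j(S) = 0 (j(S) = -⅓*0 = 0)
(-263 - 898)*A((-5 - 4)²) - j(4)*s = (-263 - 898)*((-5 - 4)²*(-1 + (-5 - 4)²)) - 0*48451 = -1161*(-9)²*(-1 + (-9)²) - 1*0 = -94041*(-1 + 81) + 0 = -94041*80 + 0 = -1161*6480 + 0 = -7523280 + 0 = -7523280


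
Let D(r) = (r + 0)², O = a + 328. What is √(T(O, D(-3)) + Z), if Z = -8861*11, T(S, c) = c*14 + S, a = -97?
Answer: I*√97114 ≈ 311.63*I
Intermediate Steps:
O = 231 (O = -97 + 328 = 231)
D(r) = r²
T(S, c) = S + 14*c (T(S, c) = 14*c + S = S + 14*c)
Z = -97471
√(T(O, D(-3)) + Z) = √((231 + 14*(-3)²) - 97471) = √((231 + 14*9) - 97471) = √((231 + 126) - 97471) = √(357 - 97471) = √(-97114) = I*√97114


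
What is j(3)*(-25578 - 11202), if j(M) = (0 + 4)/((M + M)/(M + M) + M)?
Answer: -36780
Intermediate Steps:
j(M) = 4/(1 + M) (j(M) = 4/((2*M)/((2*M)) + M) = 4/((2*M)*(1/(2*M)) + M) = 4/(1 + M))
j(3)*(-25578 - 11202) = (4/(1 + 3))*(-25578 - 11202) = (4/4)*(-36780) = (4*(¼))*(-36780) = 1*(-36780) = -36780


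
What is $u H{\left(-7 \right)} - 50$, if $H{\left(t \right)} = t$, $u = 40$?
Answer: $-330$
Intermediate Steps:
$u H{\left(-7 \right)} - 50 = 40 \left(-7\right) - 50 = -280 - 50 = -330$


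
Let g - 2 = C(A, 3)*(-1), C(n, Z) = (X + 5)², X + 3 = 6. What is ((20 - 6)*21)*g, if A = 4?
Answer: -18228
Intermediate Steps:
X = 3 (X = -3 + 6 = 3)
C(n, Z) = 64 (C(n, Z) = (3 + 5)² = 8² = 64)
g = -62 (g = 2 + 64*(-1) = 2 - 64 = -62)
((20 - 6)*21)*g = ((20 - 6)*21)*(-62) = (14*21)*(-62) = 294*(-62) = -18228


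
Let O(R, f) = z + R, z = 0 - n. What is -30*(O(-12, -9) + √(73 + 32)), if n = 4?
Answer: 480 - 30*√105 ≈ 172.59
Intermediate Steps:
z = -4 (z = 0 - 1*4 = 0 - 4 = -4)
O(R, f) = -4 + R
-30*(O(-12, -9) + √(73 + 32)) = -30*((-4 - 12) + √(73 + 32)) = -30*(-16 + √105) = 480 - 30*√105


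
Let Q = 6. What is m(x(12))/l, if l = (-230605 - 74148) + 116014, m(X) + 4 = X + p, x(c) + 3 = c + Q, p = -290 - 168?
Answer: 149/62913 ≈ 0.0023683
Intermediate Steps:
p = -458
x(c) = 3 + c (x(c) = -3 + (c + 6) = -3 + (6 + c) = 3 + c)
m(X) = -462 + X (m(X) = -4 + (X - 458) = -4 + (-458 + X) = -462 + X)
l = -188739 (l = -304753 + 116014 = -188739)
m(x(12))/l = (-462 + (3 + 12))/(-188739) = (-462 + 15)*(-1/188739) = -447*(-1/188739) = 149/62913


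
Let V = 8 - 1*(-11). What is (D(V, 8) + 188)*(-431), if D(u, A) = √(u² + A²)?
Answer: -81028 - 2155*√17 ≈ -89913.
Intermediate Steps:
V = 19 (V = 8 + 11 = 19)
D(u, A) = √(A² + u²)
(D(V, 8) + 188)*(-431) = (√(8² + 19²) + 188)*(-431) = (√(64 + 361) + 188)*(-431) = (√425 + 188)*(-431) = (5*√17 + 188)*(-431) = (188 + 5*√17)*(-431) = -81028 - 2155*√17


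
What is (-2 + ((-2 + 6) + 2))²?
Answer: 16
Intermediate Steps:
(-2 + ((-2 + 6) + 2))² = (-2 + (4 + 2))² = (-2 + 6)² = 4² = 16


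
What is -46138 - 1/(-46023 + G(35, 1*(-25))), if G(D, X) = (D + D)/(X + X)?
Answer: -10617368831/230122 ≈ -46138.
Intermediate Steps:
G(D, X) = D/X (G(D, X) = (2*D)/((2*X)) = (2*D)*(1/(2*X)) = D/X)
-46138 - 1/(-46023 + G(35, 1*(-25))) = -46138 - 1/(-46023 + 35/((1*(-25)))) = -46138 - 1/(-46023 + 35/(-25)) = -46138 - 1/(-46023 + 35*(-1/25)) = -46138 - 1/(-46023 - 7/5) = -46138 - 1/(-230122/5) = -46138 - 1*(-5/230122) = -46138 + 5/230122 = -10617368831/230122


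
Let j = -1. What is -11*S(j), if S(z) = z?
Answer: 11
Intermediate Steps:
-11*S(j) = -11*(-1) = 11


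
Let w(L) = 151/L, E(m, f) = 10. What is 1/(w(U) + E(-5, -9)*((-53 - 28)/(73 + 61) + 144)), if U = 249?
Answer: 16683/23932792 ≈ 0.00069708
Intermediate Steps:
1/(w(U) + E(-5, -9)*((-53 - 28)/(73 + 61) + 144)) = 1/(151/249 + 10*((-53 - 28)/(73 + 61) + 144)) = 1/(151*(1/249) + 10*(-81/134 + 144)) = 1/(151/249 + 10*(-81*1/134 + 144)) = 1/(151/249 + 10*(-81/134 + 144)) = 1/(151/249 + 10*(19215/134)) = 1/(151/249 + 96075/67) = 1/(23932792/16683) = 16683/23932792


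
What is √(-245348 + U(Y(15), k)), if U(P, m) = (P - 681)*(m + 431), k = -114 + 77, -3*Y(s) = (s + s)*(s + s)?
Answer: 11*I*√5222 ≈ 794.9*I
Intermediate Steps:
Y(s) = -4*s²/3 (Y(s) = -(s + s)*(s + s)/3 = -2*s*2*s/3 = -4*s²/3)
k = -37
U(P, m) = (-681 + P)*(431 + m)
√(-245348 + U(Y(15), k)) = √(-245348 + (-293511 - 681*(-37) + 431*(-4/3*15²) - 4/3*15²*(-37))) = √(-245348 + (-293511 + 25197 + 431*(-4/3*225) - 4/3*225*(-37))) = √(-245348 + (-293511 + 25197 + 431*(-300) - 300*(-37))) = √(-245348 + (-293511 + 25197 - 129300 + 11100)) = √(-245348 - 386514) = √(-631862) = 11*I*√5222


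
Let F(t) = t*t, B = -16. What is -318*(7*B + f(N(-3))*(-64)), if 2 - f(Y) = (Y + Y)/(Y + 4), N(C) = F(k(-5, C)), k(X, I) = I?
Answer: 625824/13 ≈ 48140.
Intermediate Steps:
F(t) = t²
N(C) = C²
f(Y) = 2 - 2*Y/(4 + Y) (f(Y) = 2 - (Y + Y)/(Y + 4) = 2 - 2*Y/(4 + Y))
-318*(7*B + f(N(-3))*(-64)) = -318*(7*(-16) + (8/(4 + (-3)²))*(-64)) = -318*(-112 + (8/(4 + 9))*(-64)) = -318*(-112 + (8/13)*(-64)) = -318*(-112 - 512/13) = -318*(-1968/13) = 625824/13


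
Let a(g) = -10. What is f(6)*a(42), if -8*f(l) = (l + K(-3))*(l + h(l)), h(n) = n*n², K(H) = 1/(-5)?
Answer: 3219/2 ≈ 1609.5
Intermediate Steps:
K(H) = -⅕
h(n) = n³
f(l) = -(-⅕ + l)*(l + l³)/8 (f(l) = -(l - ⅕)*(l + l³)/8 = -(-⅕ + l)*(l + l³)/8)
f(6)*a(42) = ((1/40)*6*(1 + 6² - 5*6 - 5*6³))*(-10) = ((1/40)*6*(1 + 36 - 30 - 5*216))*(-10) = ((1/40)*6*(1 + 36 - 30 - 1080))*(-10) = ((1/40)*6*(-1073))*(-10) = -3219/20*(-10) = 3219/2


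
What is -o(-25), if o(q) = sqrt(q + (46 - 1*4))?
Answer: -sqrt(17) ≈ -4.1231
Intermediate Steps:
o(q) = sqrt(42 + q) (o(q) = sqrt(q + (46 - 4)) = sqrt(q + 42) = sqrt(42 + q))
-o(-25) = -sqrt(42 - 25) = -sqrt(17)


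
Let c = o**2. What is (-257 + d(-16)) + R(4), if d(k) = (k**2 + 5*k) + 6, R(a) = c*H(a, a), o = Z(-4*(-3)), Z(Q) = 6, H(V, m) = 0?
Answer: -75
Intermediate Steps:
o = 6
c = 36 (c = 6**2 = 36)
R(a) = 0 (R(a) = 36*0 = 0)
d(k) = 6 + k**2 + 5*k
(-257 + d(-16)) + R(4) = (-257 + (6 + (-16)**2 + 5*(-16))) + 0 = (-257 + (6 + 256 - 80)) + 0 = (-257 + 182) + 0 = -75 + 0 = -75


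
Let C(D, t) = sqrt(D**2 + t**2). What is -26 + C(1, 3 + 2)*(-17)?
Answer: -26 - 17*sqrt(26) ≈ -112.68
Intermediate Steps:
-26 + C(1, 3 + 2)*(-17) = -26 + sqrt(1**2 + (3 + 2)**2)*(-17) = -26 + sqrt(1 + 5**2)*(-17) = -26 + sqrt(1 + 25)*(-17) = -26 + sqrt(26)*(-17) = -26 - 17*sqrt(26)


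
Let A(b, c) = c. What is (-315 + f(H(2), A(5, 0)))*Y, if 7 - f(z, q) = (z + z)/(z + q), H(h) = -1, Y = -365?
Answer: 113150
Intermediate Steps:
f(z, q) = 7 - 2*z/(q + z) (f(z, q) = 7 - (z + z)/(z + q) = 7 - 2*z/(q + z))
(-315 + f(H(2), A(5, 0)))*Y = (-315 + (5*(-1) + 7*0)/(0 - 1))*(-365) = (-315 + (-5 + 0)/(-1))*(-365) = (-315 - 1*(-5))*(-365) = (-315 + 5)*(-365) = -310*(-365) = 113150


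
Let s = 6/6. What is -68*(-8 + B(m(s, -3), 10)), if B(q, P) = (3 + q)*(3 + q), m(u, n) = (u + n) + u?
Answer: 272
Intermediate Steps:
s = 1 (s = 6*(1/6) = 1)
m(u, n) = n + 2*u (m(u, n) = (n + u) + u = n + 2*u)
B(q, P) = (3 + q)**2
-68*(-8 + B(m(s, -3), 10)) = -68*(-8 + (3 + (-3 + 2*1))**2) = -68*(-8 + (3 + (-3 + 2))**2) = -68*(-8 + (3 - 1)**2) = -68*(-8 + 2**2) = -68*(-8 + 4) = -68*(-4) = 272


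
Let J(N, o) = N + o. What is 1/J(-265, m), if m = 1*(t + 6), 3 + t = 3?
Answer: -1/259 ≈ -0.0038610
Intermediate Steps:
t = 0 (t = -3 + 3 = 0)
m = 6 (m = 1*(0 + 6) = 1*6 = 6)
1/J(-265, m) = 1/(-265 + 6) = 1/(-259) = -1/259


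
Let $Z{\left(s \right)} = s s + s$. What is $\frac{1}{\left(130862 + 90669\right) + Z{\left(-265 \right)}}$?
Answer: $\frac{1}{291491} \approx 3.4306 \cdot 10^{-6}$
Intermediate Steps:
$Z{\left(s \right)} = s + s^{2}$ ($Z{\left(s \right)} = s^{2} + s = s + s^{2}$)
$\frac{1}{\left(130862 + 90669\right) + Z{\left(-265 \right)}} = \frac{1}{\left(130862 + 90669\right) - 265 \left(1 - 265\right)} = \frac{1}{221531 - -69960} = \frac{1}{221531 + 69960} = \frac{1}{291491}$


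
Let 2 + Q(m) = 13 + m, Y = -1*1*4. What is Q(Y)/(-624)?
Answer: -7/624 ≈ -0.011218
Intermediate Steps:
Y = -4 (Y = -1*4 = -4)
Q(m) = 11 + m (Q(m) = -2 + (13 + m) = 11 + m)
Q(Y)/(-624) = (11 - 4)/(-624) = 7*(-1/624) = -7/624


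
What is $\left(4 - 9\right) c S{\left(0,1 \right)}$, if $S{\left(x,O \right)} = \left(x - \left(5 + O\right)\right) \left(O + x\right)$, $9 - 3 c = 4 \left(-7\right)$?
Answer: $370$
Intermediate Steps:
$c = \frac{37}{3}$ ($c = 3 - \frac{4 \left(-7\right)}{3} = 3 - - \frac{28}{3} = 3 + \frac{28}{3} = \frac{37}{3} \approx 12.333$)
$S{\left(x,O \right)} = \left(O + x\right) \left(-5 + x - O\right)$ ($S{\left(x,O \right)} = \left(-5 + x - O\right) \left(O + x\right) = \left(O + x\right) \left(-5 + x - O\right)$)
$\left(4 - 9\right) c S{\left(0,1 \right)} = \left(4 - 9\right) \frac{37}{3} \left(0^{2} - 1^{2} - 5 - 0\right) = \left(-5\right) \frac{37}{3} \left(0 - 1 - 5 + 0\right) = - \frac{185 \left(0 - 1 - 5 + 0\right)}{3} = \left(- \frac{185}{3}\right) \left(-6\right) = 370$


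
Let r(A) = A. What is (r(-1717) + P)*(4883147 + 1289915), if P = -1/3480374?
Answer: -18444498613620429/1740187 ≈ -1.0599e+10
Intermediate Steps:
P = -1/3480374 (P = -1*1/3480374 = -1/3480374 ≈ -2.8733e-7)
(r(-1717) + P)*(4883147 + 1289915) = (-1717 - 1/3480374)*(4883147 + 1289915) = -5975802159/3480374*6173062 = -18444498613620429/1740187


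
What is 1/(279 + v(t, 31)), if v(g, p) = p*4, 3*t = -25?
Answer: 1/403 ≈ 0.0024814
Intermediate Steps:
t = -25/3 (t = (1/3)*(-25) = -25/3 ≈ -8.3333)
v(g, p) = 4*p
1/(279 + v(t, 31)) = 1/(279 + 4*31) = 1/(279 + 124) = 1/403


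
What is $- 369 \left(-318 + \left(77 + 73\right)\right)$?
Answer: $61992$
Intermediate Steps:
$- 369 \left(-318 + \left(77 + 73\right)\right) = - 369 \left(-318 + 150\right) = \left(-369\right) \left(-168\right) = 61992$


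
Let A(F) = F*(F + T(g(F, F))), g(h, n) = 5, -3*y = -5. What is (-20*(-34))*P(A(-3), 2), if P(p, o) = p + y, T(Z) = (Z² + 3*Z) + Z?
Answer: -253640/3 ≈ -84547.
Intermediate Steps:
y = 5/3 (y = -⅓*(-5) = 5/3 ≈ 1.6667)
T(Z) = Z² + 4*Z
A(F) = F*(45 + F) (A(F) = F*(F + 5*(4 + 5)) = F*(F + 5*9) = F*(F + 45) = F*(45 + F))
P(p, o) = 5/3 + p (P(p, o) = p + 5/3 = 5/3 + p)
(-20*(-34))*P(A(-3), 2) = (-20*(-34))*(5/3 - 3*(45 - 3)) = 680*(5/3 - 3*42) = 680*(5/3 - 126) = 680*(-373/3) = -253640/3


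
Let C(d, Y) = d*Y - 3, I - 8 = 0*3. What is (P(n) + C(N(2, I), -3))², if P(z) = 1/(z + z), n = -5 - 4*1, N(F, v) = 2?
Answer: 26569/324 ≈ 82.003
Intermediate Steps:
I = 8 (I = 8 + 0*3 = 8 + 0 = 8)
C(d, Y) = -3 + Y*d (C(d, Y) = Y*d - 3 = -3 + Y*d)
n = -9 (n = -5 - 4 = -9)
P(z) = 1/(2*z)
(P(n) + C(N(2, I), -3))² = ((½)/(-9) + (-3 - 3*2))² = ((½)*(-⅑) + (-3 - 6))² = (-1/18 - 9)² = (-163/18)² = 26569/324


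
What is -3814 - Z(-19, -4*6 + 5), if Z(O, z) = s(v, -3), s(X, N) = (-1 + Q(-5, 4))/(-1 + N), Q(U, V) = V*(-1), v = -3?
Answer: -15261/4 ≈ -3815.3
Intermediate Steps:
Q(U, V) = -V
s(X, N) = -5/(-1 + N) (s(X, N) = (-1 - 1*4)/(-1 + N) = (-1 - 4)/(-1 + N) = -5/(-1 + N))
Z(O, z) = 5/4 (Z(O, z) = -5/(-1 - 3) = -5/(-4) = -5*(-¼) = 5/4)
-3814 - Z(-19, -4*6 + 5) = -3814 - 1*5/4 = -3814 - 5/4 = -15261/4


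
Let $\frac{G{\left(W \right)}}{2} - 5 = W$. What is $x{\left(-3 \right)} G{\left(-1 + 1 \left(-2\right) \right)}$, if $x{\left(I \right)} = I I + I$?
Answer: $24$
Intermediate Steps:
$G{\left(W \right)} = 10 + 2 W$
$x{\left(I \right)} = I + I^{2}$ ($x{\left(I \right)} = I^{2} + I = I + I^{2}$)
$x{\left(-3 \right)} G{\left(-1 + 1 \left(-2\right) \right)} = - 3 \left(1 - 3\right) \left(10 + 2 \left(-1 + 1 \left(-2\right)\right)\right) = \left(-3\right) \left(-2\right) \left(10 + 2 \left(-1 - 2\right)\right) = 6 \left(10 + 2 \left(-3\right)\right) = 6 \left(10 - 6\right) = 6 \cdot 4 = 24$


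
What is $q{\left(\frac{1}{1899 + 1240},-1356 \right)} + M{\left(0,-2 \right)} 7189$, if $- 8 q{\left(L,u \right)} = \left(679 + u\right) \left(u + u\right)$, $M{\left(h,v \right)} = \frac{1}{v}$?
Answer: $- \frac{466195}{2} \approx -2.331 \cdot 10^{5}$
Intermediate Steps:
$q{\left(L,u \right)} = - \frac{u \left(679 + u\right)}{4}$ ($q{\left(L,u \right)} = - \frac{\left(679 + u\right) \left(u + u\right)}{8} = - \frac{\left(679 + u\right) 2 u}{8} = - \frac{2 u \left(679 + u\right)}{8} = - \frac{u \left(679 + u\right)}{4}$)
$q{\left(\frac{1}{1899 + 1240},-1356 \right)} + M{\left(0,-2 \right)} 7189 = \left(- \frac{1}{4}\right) \left(-1356\right) \left(679 - 1356\right) + \frac{1}{-2} \cdot 7189 = \left(- \frac{1}{4}\right) \left(-1356\right) \left(-677\right) - \frac{7189}{2} = -229503 - \frac{7189}{2} = - \frac{466195}{2}$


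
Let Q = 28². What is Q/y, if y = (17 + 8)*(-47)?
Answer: -784/1175 ≈ -0.66723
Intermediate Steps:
Q = 784
y = -1175 (y = 25*(-47) = -1175)
Q/y = 784/(-1175) = 784*(-1/1175) = -784/1175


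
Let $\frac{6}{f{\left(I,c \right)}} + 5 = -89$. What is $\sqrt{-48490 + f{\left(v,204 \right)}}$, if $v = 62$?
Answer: $\frac{i \sqrt{107114551}}{47} \approx 220.2 i$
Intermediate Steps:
$f{\left(I,c \right)} = - \frac{3}{47}$ ($f{\left(I,c \right)} = \frac{6}{-5 - 89} = \frac{6}{-94} = 6 \left(- \frac{1}{94}\right) = - \frac{3}{47}$)
$\sqrt{-48490 + f{\left(v,204 \right)}} = \sqrt{-48490 - \frac{3}{47}} = \sqrt{- \frac{2279033}{47}} = \frac{i \sqrt{107114551}}{47}$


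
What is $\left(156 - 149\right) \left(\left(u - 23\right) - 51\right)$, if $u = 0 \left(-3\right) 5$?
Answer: $-518$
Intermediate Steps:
$u = 0$ ($u = 0 \cdot 5 = 0$)
$\left(156 - 149\right) \left(\left(u - 23\right) - 51\right) = \left(156 - 149\right) \left(\left(0 - 23\right) - 51\right) = 7 \left(-23 - 51\right) = 7 \left(-74\right) = -518$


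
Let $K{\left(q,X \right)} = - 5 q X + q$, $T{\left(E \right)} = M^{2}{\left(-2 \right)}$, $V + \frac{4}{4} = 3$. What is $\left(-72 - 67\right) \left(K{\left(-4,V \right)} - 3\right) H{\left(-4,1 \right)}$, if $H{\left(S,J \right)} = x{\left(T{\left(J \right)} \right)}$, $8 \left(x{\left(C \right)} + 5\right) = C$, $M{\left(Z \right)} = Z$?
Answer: $\frac{41283}{2} \approx 20642.0$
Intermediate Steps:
$V = 2$ ($V = -1 + 3 = 2$)
$T{\left(E \right)} = 4$ ($T{\left(E \right)} = \left(-2\right)^{2} = 4$)
$x{\left(C \right)} = -5 + \frac{C}{8}$
$H{\left(S,J \right)} = - \frac{9}{2}$ ($H{\left(S,J \right)} = -5 + \frac{1}{8} \cdot 4 = -5 + \frac{1}{2} = - \frac{9}{2}$)
$K{\left(q,X \right)} = q - 5 X q$ ($K{\left(q,X \right)} = - 5 X q + q = q - 5 X q$)
$\left(-72 - 67\right) \left(K{\left(-4,V \right)} - 3\right) H{\left(-4,1 \right)} = \left(-72 - 67\right) \left(- 4 \left(1 - 10\right) - 3\right) \left(- \frac{9}{2}\right) = - 139 \left(- 4 \left(1 - 10\right) - 3\right) \left(- \frac{9}{2}\right) = - 139 \left(\left(-4\right) \left(-9\right) - 3\right) \left(- \frac{9}{2}\right) = - 139 \left(36 - 3\right) \left(- \frac{9}{2}\right) = - 139 \cdot 33 \left(- \frac{9}{2}\right) = \left(-139\right) \left(- \frac{297}{2}\right) = \frac{41283}{2}$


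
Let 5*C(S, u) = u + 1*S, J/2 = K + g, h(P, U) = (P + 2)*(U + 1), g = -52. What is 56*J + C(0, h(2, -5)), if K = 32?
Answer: -11216/5 ≈ -2243.2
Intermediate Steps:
h(P, U) = (1 + U)*(2 + P) (h(P, U) = (2 + P)*(1 + U) = (1 + U)*(2 + P))
J = -40 (J = 2*(32 - 52) = 2*(-20) = -40)
C(S, u) = S/5 + u/5 (C(S, u) = (u + 1*S)/5 = (u + S)/5 = (S + u)/5 = S/5 + u/5)
56*J + C(0, h(2, -5)) = 56*(-40) + ((⅕)*0 + (2 + 2 + 2*(-5) + 2*(-5))/5) = -2240 + (0 + (2 + 2 - 10 - 10)/5) = -2240 + (0 + (⅕)*(-16)) = -2240 + (0 - 16/5) = -2240 - 16/5 = -11216/5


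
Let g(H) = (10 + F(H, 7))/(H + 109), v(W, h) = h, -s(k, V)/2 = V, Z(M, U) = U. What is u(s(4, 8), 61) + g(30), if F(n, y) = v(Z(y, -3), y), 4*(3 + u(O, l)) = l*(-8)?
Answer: -17358/139 ≈ -124.88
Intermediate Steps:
s(k, V) = -2*V
u(O, l) = -3 - 2*l (u(O, l) = -3 + (l*(-8))/4 = -3 + (-8*l)/4 = -3 - 2*l)
F(n, y) = y
g(H) = 17/(109 + H) (g(H) = (10 + 7)/(H + 109) = 17/(109 + H))
u(s(4, 8), 61) + g(30) = (-3 - 2*61) + 17/(109 + 30) = (-3 - 122) + 17/139 = -125 + 17*(1/139) = -125 + 17/139 = -17358/139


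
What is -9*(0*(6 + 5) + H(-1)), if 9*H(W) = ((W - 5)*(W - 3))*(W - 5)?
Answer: 144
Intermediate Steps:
H(W) = (-5 + W)**2*(-3 + W)/9 (H(W) = (((W - 5)*(W - 3))*(W - 5))/9 = (((-5 + W)*(-3 + W))*(-5 + W))/9 = ((-5 + W)**2*(-3 + W))/9 = (-5 + W)**2*(-3 + W)/9)
-9*(0*(6 + 5) + H(-1)) = -9*(0*(6 + 5) + (-5 - 1)**2*(-3 - 1)/9) = -9*(0*11 + (1/9)*(-6)**2*(-4)) = -9*(0 + (1/9)*36*(-4)) = -9*(0 - 16) = -9*(-16) = 144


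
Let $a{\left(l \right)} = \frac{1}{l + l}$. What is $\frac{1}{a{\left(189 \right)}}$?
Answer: $378$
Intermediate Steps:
$a{\left(l \right)} = \frac{1}{2 l}$
$\frac{1}{a{\left(189 \right)}} = \frac{1}{\frac{1}{2} \cdot \frac{1}{189}} = \frac{1}{\frac{1}{378}} = 378$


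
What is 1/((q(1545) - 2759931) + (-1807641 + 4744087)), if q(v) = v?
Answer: 1/178060 ≈ 5.6161e-6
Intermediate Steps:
1/((q(1545) - 2759931) + (-1807641 + 4744087)) = 1/((1545 - 2759931) + (-1807641 + 4744087)) = 1/(-2758386 + 2936446) = 1/178060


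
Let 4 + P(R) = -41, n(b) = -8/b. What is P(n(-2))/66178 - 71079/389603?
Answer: -4721398197/25783147334 ≈ -0.18312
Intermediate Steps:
P(R) = -45 (P(R) = -4 - 41 = -45)
P(n(-2))/66178 - 71079/389603 = -45/66178 - 71079/389603 = -4721398197/25783147334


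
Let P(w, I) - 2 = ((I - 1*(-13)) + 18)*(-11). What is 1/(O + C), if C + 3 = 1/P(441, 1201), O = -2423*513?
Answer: -13550/16842677101 ≈ -8.0450e-7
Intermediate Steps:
P(w, I) = -339 - 11*I (P(w, I) = 2 + ((I - 1*(-13)) + 18)*(-11) = 2 + ((I + 13) + 18)*(-11) = 2 + ((13 + I) + 18)*(-11) = 2 + (31 + I)*(-11) = 2 + (-341 - 11*I) = -339 - 11*I)
O = -1242999
C = -40651/13550 (C = -3 + 1/(-339 - 11*1201) = -3 + 1/(-339 - 13211) = -3 + 1/(-13550) = -3 - 1/13550 = -40651/13550 ≈ -3.0001)
1/(O + C) = 1/(-1242999 - 40651/13550) = 1/(-16842677101/13550) = -13550/16842677101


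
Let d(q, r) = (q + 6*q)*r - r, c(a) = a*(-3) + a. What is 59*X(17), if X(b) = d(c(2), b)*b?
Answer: -494479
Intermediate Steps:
c(a) = -2*a (c(a) = -3*a + a = -2*a)
d(q, r) = -r + 7*q*r (d(q, r) = (7*q)*r - r = 7*q*r - r = -r + 7*q*r)
X(b) = -29*b**2 (X(b) = (b*(-1 + 7*(-2*2)))*b = (b*(-1 + 7*(-4)))*b = (b*(-1 - 28))*b = (b*(-29))*b = (-29*b)*b = -29*b**2)
59*X(17) = 59*(-29*17**2) = 59*(-29*289) = 59*(-8381) = -494479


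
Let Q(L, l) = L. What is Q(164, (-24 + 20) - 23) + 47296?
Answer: 47460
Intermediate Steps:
Q(164, (-24 + 20) - 23) + 47296 = 164 + 47296 = 47460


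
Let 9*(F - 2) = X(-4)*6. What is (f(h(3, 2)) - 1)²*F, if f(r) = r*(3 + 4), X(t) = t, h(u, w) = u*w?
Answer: -3362/3 ≈ -1120.7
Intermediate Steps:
f(r) = 7*r (f(r) = r*7 = 7*r)
F = -⅔ (F = 2 + (-4*6)/9 = 2 + (⅑)*(-24) = 2 - 8/3 = -⅔ ≈ -0.66667)
(f(h(3, 2)) - 1)²*F = (7*(3*2) - 1)²*(-⅔) = (7*6 - 1)²*(-⅔) = (42 - 1)²*(-⅔) = 41²*(-⅔) = 1681*(-⅔) = -3362/3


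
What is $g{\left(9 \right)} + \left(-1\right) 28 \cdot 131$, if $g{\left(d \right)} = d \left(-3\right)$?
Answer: $-3695$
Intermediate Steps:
$g{\left(d \right)} = - 3 d$
$g{\left(9 \right)} + \left(-1\right) 28 \cdot 131 = \left(-3\right) 9 + \left(-1\right) 28 \cdot 131 = -27 - 3668 = -3695$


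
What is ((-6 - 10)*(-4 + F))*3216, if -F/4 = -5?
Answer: -823296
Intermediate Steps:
F = 20 (F = -4*(-5) = 20)
((-6 - 10)*(-4 + F))*3216 = ((-6 - 10)*(-4 + 20))*3216 = -16*16*3216 = -256*3216 = -823296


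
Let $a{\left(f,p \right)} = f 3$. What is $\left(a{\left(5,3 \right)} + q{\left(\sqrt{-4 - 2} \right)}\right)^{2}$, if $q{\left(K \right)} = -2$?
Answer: $169$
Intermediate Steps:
$a{\left(f,p \right)} = 3 f$
$\left(a{\left(5,3 \right)} + q{\left(\sqrt{-4 - 2} \right)}\right)^{2} = \left(3 \cdot 5 - 2\right)^{2} = \left(15 - 2\right)^{2} = 13^{2} = 169$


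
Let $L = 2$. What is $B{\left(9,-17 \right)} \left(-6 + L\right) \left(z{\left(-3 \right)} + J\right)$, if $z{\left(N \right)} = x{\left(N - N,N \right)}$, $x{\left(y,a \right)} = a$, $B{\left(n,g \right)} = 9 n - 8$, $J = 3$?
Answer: $0$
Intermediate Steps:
$B{\left(n,g \right)} = -8 + 9 n$
$z{\left(N \right)} = N$
$B{\left(9,-17 \right)} \left(-6 + L\right) \left(z{\left(-3 \right)} + J\right) = \left(-8 + 9 \cdot 9\right) \left(-6 + 2\right) \left(-3 + 3\right) = \left(-8 + 81\right) \left(\left(-4\right) 0\right) = 73 \cdot 0 = 0$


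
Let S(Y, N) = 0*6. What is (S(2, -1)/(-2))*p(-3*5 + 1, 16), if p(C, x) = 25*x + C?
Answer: 0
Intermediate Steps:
S(Y, N) = 0
p(C, x) = C + 25*x
(S(2, -1)/(-2))*p(-3*5 + 1, 16) = (0/(-2))*((-3*5 + 1) + 25*16) = (0*(-½))*((-15 + 1) + 400) = 0*(-14 + 400) = 0*386 = 0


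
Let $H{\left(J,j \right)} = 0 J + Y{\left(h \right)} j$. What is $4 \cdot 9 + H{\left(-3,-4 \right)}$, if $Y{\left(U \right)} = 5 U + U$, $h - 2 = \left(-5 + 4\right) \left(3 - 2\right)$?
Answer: $12$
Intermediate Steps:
$h = 1$ ($h = 2 + \left(-5 + 4\right) \left(3 - 2\right) = 2 - 1 = 1$)
$Y{\left(U \right)} = 6 U$
$H{\left(J,j \right)} = 6 j$ ($H{\left(J,j \right)} = 0 J + 6 \cdot 1 j = 0 + 6 j = 6 j$)
$4 \cdot 9 + H{\left(-3,-4 \right)} = 4 \cdot 9 + 6 \left(-4\right) = 36 - 24 = 12$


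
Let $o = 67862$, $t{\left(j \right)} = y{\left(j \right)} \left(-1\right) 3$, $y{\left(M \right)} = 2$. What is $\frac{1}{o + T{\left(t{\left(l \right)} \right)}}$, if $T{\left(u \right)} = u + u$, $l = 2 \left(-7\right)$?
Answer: $\frac{1}{67850} \approx 1.4738 \cdot 10^{-5}$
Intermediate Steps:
$l = -14$
$t{\left(j \right)} = -6$ ($t{\left(j \right)} = 2 \left(-1\right) 3 = \left(-2\right) 3 = -6$)
$T{\left(u \right)} = 2 u$
$\frac{1}{o + T{\left(t{\left(l \right)} \right)}} = \frac{1}{67862 + 2 \left(-6\right)} = \frac{1}{67862 - 12} = \frac{1}{67850}$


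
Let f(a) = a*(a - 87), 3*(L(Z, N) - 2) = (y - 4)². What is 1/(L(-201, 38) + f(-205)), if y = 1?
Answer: 1/59865 ≈ 1.6704e-5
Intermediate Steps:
L(Z, N) = 5 (L(Z, N) = 2 + (1 - 4)²/3 = 2 + (⅓)*(-3)² = 2 + (⅓)*9 = 2 + 3 = 5)
f(a) = a*(-87 + a)
1/(L(-201, 38) + f(-205)) = 1/(5 - 205*(-87 - 205)) = 1/(5 - 205*(-292)) = 1/(5 + 59860) = 1/59865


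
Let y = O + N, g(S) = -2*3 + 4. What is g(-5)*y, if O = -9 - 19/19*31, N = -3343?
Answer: 6766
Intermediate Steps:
O = -40 (O = -9 - 19*1/19*31 = -9 - 1*31 = -9 - 31 = -40)
g(S) = -2 (g(S) = -6 + 4 = -2)
y = -3383 (y = -40 - 3343 = -3383)
g(-5)*y = -2*(-3383) = 6766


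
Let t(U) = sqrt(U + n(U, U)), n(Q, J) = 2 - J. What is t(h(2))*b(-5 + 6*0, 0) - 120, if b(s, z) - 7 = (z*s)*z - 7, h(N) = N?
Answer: -120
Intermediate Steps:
b(s, z) = s*z**2 (b(s, z) = 7 + ((z*s)*z - 7) = 7 + ((s*z)*z - 7) = 7 + (s*z**2 - 7) = 7 + (-7 + s*z**2) = s*z**2)
t(U) = sqrt(2) (t(U) = sqrt(U + (2 - U)) = sqrt(2))
t(h(2))*b(-5 + 6*0, 0) - 120 = sqrt(2)*((-5 + 6*0)*0**2) - 120 = sqrt(2)*((-5 + 0)*0) - 120 = sqrt(2)*(-5*0) - 120 = sqrt(2)*0 - 120 = 0 - 120 = -120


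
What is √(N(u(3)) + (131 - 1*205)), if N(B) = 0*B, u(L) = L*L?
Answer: I*√74 ≈ 8.6023*I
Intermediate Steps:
u(L) = L²
N(B) = 0
√(N(u(3)) + (131 - 1*205)) = √(0 + (131 - 1*205)) = √(0 + (131 - 205)) = √(0 - 74) = √(-74) = I*√74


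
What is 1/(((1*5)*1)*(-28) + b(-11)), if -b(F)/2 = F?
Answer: -1/118 ≈ -0.0084746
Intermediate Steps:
b(F) = -2*F
1/(((1*5)*1)*(-28) + b(-11)) = 1/(((1*5)*1)*(-28) - 2*(-11)) = 1/((5*1)*(-28) + 22) = 1/(5*(-28) + 22) = 1/(-140 + 22) = 1/(-118) = -1/118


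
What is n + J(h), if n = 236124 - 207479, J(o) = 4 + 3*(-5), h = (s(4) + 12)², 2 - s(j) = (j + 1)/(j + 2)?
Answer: 28634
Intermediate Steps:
s(j) = 2 - (1 + j)/(2 + j) (s(j) = 2 - (j + 1)/(j + 2) = 2 - (1 + j)/(2 + j))
h = 6241/36 (h = ((3 + 4)/(2 + 4) + 12)² = (7/6 + 12)² = (79/6)² = 6241/36 ≈ 173.36)
J(o) = -11 (J(o) = 4 - 15 = -11)
n = 28645
n + J(h) = 28645 - 11 = 28634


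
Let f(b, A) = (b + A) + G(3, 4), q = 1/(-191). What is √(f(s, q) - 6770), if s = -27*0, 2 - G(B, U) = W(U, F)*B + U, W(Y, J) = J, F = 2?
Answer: I*√247268409/191 ≈ 82.329*I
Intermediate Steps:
q = -1/191 ≈ -0.0052356
G(B, U) = 2 - U - 2*B (G(B, U) = 2 - (2*B + U) = 2 - (U + 2*B) = 2 + (-U - 2*B) = 2 - U - 2*B)
s = 0
f(b, A) = -8 + A + b (f(b, A) = (b + A) + (2 - 1*4 - 2*3) = (A + b) + (2 - 4 - 6) = (A + b) - 8 = -8 + A + b)
√(f(s, q) - 6770) = √((-8 - 1/191 + 0) - 6770) = √(-1529/191 - 6770) = √(-1294599/191) = I*√247268409/191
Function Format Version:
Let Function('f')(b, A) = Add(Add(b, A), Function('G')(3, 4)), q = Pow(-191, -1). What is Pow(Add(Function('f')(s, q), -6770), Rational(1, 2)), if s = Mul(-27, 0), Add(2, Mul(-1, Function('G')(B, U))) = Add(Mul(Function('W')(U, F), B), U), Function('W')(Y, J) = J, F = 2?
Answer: Mul(Rational(1, 191), I, Pow(247268409, Rational(1, 2))) ≈ Mul(82.329, I)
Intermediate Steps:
q = Rational(-1, 191) ≈ -0.0052356
Function('G')(B, U) = Add(2, Mul(-1, U), Mul(-2, B)) (Function('G')(B, U) = Add(2, Mul(-1, Add(Mul(2, B), U))) = Add(2, Mul(-1, Add(U, Mul(2, B)))) = Add(2, Add(Mul(-1, U), Mul(-2, B))) = Add(2, Mul(-1, U), Mul(-2, B)))
s = 0
Function('f')(b, A) = Add(-8, A, b) (Function('f')(b, A) = Add(Add(b, A), Add(2, Mul(-1, 4), Mul(-2, 3))) = Add(Add(A, b), Add(2, -4, -6)) = Add(Add(A, b), -8) = Add(-8, A, b))
Pow(Add(Function('f')(s, q), -6770), Rational(1, 2)) = Pow(Add(Add(-8, Rational(-1, 191), 0), -6770), Rational(1, 2)) = Pow(Add(Rational(-1529, 191), -6770), Rational(1, 2)) = Pow(Rational(-1294599, 191), Rational(1, 2)) = Mul(Rational(1, 191), I, Pow(247268409, Rational(1, 2)))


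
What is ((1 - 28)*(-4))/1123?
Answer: 108/1123 ≈ 0.096171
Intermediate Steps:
((1 - 28)*(-4))/1123 = -27*(-4)*(1/1123) = 108*(1/1123) = 108/1123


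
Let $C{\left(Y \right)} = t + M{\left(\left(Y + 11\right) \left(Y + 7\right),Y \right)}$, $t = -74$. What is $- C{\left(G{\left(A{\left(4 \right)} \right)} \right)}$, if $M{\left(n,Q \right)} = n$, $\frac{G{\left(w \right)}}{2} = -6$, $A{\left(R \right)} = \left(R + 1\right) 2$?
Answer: $69$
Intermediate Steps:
$A{\left(R \right)} = 2 + 2 R$ ($A{\left(R \right)} = \left(1 + R\right) 2 = 2 + 2 R$)
$G{\left(w \right)} = -12$ ($G{\left(w \right)} = 2 \left(-6\right) = -12$)
$C{\left(Y \right)} = -74 + \left(7 + Y\right) \left(11 + Y\right)$ ($C{\left(Y \right)} = -74 + \left(Y + 11\right) \left(Y + 7\right) = -74 + \left(11 + Y\right) \left(7 + Y\right) = -74 + \left(7 + Y\right) \left(11 + Y\right)$)
$- C{\left(G{\left(A{\left(4 \right)} \right)} \right)} = - (3 + \left(-12\right)^{2} + 18 \left(-12\right)) = - (3 + 144 - 216) = \left(-1\right) \left(-69\right) = 69$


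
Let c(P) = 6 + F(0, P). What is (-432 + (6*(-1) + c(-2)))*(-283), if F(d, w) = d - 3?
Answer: 123105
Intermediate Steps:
F(d, w) = -3 + d
c(P) = 3 (c(P) = 6 + (-3 + 0) = 6 - 3 = 3)
(-432 + (6*(-1) + c(-2)))*(-283) = (-432 + (6*(-1) + 3))*(-283) = (-432 + (-6 + 3))*(-283) = (-432 - 3)*(-283) = -435*(-283) = 123105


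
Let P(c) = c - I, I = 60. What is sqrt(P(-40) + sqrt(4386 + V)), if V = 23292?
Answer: sqrt(-100 + sqrt(27678)) ≈ 8.1466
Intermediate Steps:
P(c) = -60 + c (P(c) = c - 1*60 = c - 60 = -60 + c)
sqrt(P(-40) + sqrt(4386 + V)) = sqrt((-60 - 40) + sqrt(4386 + 23292)) = sqrt(-100 + sqrt(27678))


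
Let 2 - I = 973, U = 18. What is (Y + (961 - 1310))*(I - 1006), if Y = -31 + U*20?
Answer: 39540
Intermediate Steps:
I = -971 (I = 2 - 1*973 = 2 - 973 = -971)
Y = 329 (Y = -31 + 18*20 = -31 + 360 = 329)
(Y + (961 - 1310))*(I - 1006) = (329 + (961 - 1310))*(-971 - 1006) = (329 - 349)*(-1977) = -20*(-1977) = 39540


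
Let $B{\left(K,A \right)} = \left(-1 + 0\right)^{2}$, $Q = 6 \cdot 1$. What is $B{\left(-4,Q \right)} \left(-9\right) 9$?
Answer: $-81$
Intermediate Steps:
$Q = 6$
$B{\left(K,A \right)} = 1$ ($B{\left(K,A \right)} = \left(-1\right)^{2} = 1$)
$B{\left(-4,Q \right)} \left(-9\right) 9 = 1 \left(-9\right) 9 = \left(-9\right) 9 = -81$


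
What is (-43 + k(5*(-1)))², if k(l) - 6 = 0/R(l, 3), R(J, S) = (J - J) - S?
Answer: 1369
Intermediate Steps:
R(J, S) = -S (R(J, S) = 0 - S = -S)
k(l) = 6 (k(l) = 6 + 0/((-1*3)) = 6 + 0/(-3) = 6 + 0*(-⅓) = 6 + 0 = 6)
(-43 + k(5*(-1)))² = (-43 + 6)² = (-37)² = 1369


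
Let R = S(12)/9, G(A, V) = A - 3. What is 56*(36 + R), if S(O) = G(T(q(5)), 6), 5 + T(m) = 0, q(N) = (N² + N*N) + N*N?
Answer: 17696/9 ≈ 1966.2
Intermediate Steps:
q(N) = 3*N² (q(N) = (N² + N²) + N² = 2*N² + N² = 3*N²)
T(m) = -5 (T(m) = -5 + 0 = -5)
G(A, V) = -3 + A
S(O) = -8 (S(O) = -3 - 5 = -8)
R = -8/9 ≈ -0.88889
56*(36 + R) = 56*(36 - 8/9) = 56*(316/9) = 17696/9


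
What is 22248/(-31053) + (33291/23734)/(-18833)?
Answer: -3315166236693/4626715050122 ≈ -0.71653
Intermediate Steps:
22248/(-31053) + (33291/23734)/(-18833) = 22248*(-1/31053) + (33291*(1/23734))*(-1/18833) = -7416/10351 + (33291/23734)*(-1/18833) = -7416/10351 - 33291/446982422 = -3315166236693/4626715050122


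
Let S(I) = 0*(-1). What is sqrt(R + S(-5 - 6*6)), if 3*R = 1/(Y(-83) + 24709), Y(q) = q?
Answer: sqrt(73878)/73878 ≈ 0.0036791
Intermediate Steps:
S(I) = 0
R = 1/73878 (R = 1/(3*(-83 + 24709)) = (1/3)/24626 = (1/3)*(1/24626) = 1/73878 ≈ 1.3536e-5)
sqrt(R + S(-5 - 6*6)) = sqrt(1/73878 + 0) = sqrt(1/73878) = sqrt(73878)/73878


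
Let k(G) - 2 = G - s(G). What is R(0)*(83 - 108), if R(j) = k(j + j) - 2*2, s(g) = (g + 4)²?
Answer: 450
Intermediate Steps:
s(g) = (4 + g)²
k(G) = 2 + G - (4 + G)² (k(G) = 2 + (G - (4 + G)²) = 2 + G - (4 + G)²)
R(j) = -2 - (4 + 2*j)² + 2*j (R(j) = (2 + (j + j) - (4 + (j + j))²) - 2*2 = (2 + 2*j - (4 + 2*j)²) - 4 = (2 - (4 + 2*j)² + 2*j) - 4 = -2 - (4 + 2*j)² + 2*j)
R(0)*(83 - 108) = (-2 - 4*(2 + 0)² + 2*0)*(83 - 108) = (-2 - 4*2² + 0)*(-25) = (-2 - 4*4 + 0)*(-25) = (-2 - 16 + 0)*(-25) = -18*(-25) = 450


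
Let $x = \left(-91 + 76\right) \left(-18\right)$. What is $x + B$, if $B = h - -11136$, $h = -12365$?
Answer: $-959$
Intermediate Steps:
$B = -1229$ ($B = -12365 - -11136 = -12365 + \left(-58 + 11194\right) = -12365 + 11136 = -1229$)
$x = 270$ ($x = \left(-15\right) \left(-18\right) = 270$)
$x + B = 270 - 1229 = -959$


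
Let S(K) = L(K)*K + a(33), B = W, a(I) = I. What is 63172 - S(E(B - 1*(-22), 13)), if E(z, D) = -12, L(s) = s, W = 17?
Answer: 62995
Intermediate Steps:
B = 17
S(K) = 33 + K² (S(K) = K*K + 33 = K² + 33 = 33 + K²)
63172 - S(E(B - 1*(-22), 13)) = 63172 - (33 + (-12)²) = 63172 - (33 + 144) = 63172 - 1*177 = 63172 - 177 = 62995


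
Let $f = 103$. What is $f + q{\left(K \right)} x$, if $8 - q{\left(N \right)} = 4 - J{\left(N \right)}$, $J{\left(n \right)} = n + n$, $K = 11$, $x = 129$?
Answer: $3457$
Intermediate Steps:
$J{\left(n \right)} = 2 n$
$q{\left(N \right)} = 4 + 2 N$ ($q{\left(N \right)} = 8 - \left(4 - 2 N\right) = 8 + \left(-4 + 2 N\right) = 4 + 2 N$)
$f + q{\left(K \right)} x = 103 + \left(4 + 2 \cdot 11\right) 129 = 103 + \left(4 + 22\right) 129 = 103 + 26 \cdot 129 = 103 + 3354 = 3457$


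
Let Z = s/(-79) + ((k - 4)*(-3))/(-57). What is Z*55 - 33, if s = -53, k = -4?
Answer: -28908/1501 ≈ -19.259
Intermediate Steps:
Z = 375/1501 (Z = -53/(-79) + ((-4 - 4)*(-3))/(-57) = -53*(-1/79) - 8*(-3)*(-1/57) = 53/79 + 24*(-1/57) = 53/79 - 8/19 = 375/1501 ≈ 0.24983)
Z*55 - 33 = (375/1501)*55 - 33 = 20625/1501 - 33 = -28908/1501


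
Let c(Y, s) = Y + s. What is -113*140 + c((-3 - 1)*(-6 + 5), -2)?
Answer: -15818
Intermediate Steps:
-113*140 + c((-3 - 1)*(-6 + 5), -2) = -113*140 + ((-3 - 1)*(-6 + 5) - 2) = -15820 + (-4*(-1) - 2) = -15820 + (4 - 2) = -15820 + 2 = -15818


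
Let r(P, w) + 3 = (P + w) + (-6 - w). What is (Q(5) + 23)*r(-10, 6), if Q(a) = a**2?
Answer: -912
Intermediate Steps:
r(P, w) = -9 + P (r(P, w) = -3 + ((P + w) + (-6 - w)) = -3 + (-6 + P) = -9 + P)
(Q(5) + 23)*r(-10, 6) = (5**2 + 23)*(-9 - 10) = (25 + 23)*(-19) = 48*(-19) = -912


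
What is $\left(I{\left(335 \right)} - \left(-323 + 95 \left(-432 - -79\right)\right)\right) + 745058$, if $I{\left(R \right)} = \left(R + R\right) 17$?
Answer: $790306$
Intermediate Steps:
$I{\left(R \right)} = 34 R$ ($I{\left(R \right)} = 2 R 17 = 34 R$)
$\left(I{\left(335 \right)} - \left(-323 + 95 \left(-432 - -79\right)\right)\right) + 745058 = \left(34 \cdot 335 - \left(-323 + 95 \left(-432 - -79\right)\right)\right) + 745058 = \left(11390 - \left(-323 + 95 \left(-432 + 79\right)\right)\right) + 745058 = \left(11390 + \left(323 - -33535\right)\right) + 745058 = \left(11390 + \left(323 + 33535\right)\right) + 745058 = \left(11390 + 33858\right) + 745058 = 45248 + 745058 = 790306$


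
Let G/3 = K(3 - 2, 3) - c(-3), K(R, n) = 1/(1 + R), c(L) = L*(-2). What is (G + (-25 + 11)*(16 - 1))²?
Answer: 205209/4 ≈ 51302.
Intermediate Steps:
c(L) = -2*L
G = -33/2 (G = 3*(1/(1 + (3 - 2)) - (-2)*(-3)) = 3*(1/(1 + 1) - 1*6) = 3*(1/2 - 6) = 3*(½ - 6) = 3*(-11/2) = -33/2 ≈ -16.500)
(G + (-25 + 11)*(16 - 1))² = (-33/2 + (-25 + 11)*(16 - 1))² = (-33/2 - 14*15)² = (-33/2 - 210)² = (-453/2)² = 205209/4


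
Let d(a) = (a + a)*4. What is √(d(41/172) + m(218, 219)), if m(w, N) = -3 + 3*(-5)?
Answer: 2*I*√7439/43 ≈ 4.0116*I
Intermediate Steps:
m(w, N) = -18 (m(w, N) = -3 - 15 = -18)
d(a) = 8*a (d(a) = (2*a)*4 = 8*a)
√(d(41/172) + m(218, 219)) = √(8*(41/172) - 18) = √(82/43 - 18) = √(-692/43) = 2*I*√7439/43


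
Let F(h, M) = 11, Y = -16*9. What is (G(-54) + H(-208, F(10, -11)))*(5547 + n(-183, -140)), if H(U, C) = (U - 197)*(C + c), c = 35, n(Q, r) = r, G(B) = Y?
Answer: -101511018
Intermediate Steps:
Y = -144
G(B) = -144
H(U, C) = (-197 + U)*(35 + C) (H(U, C) = (U - 197)*(C + 35) = (-197 + U)*(35 + C))
(G(-54) + H(-208, F(10, -11)))*(5547 + n(-183, -140)) = (-144 + (-6895 - 197*11 + 35*(-208) + 11*(-208)))*(5547 - 140) = (-144 + (-6895 - 2167 - 7280 - 2288))*5407 = (-144 - 18630)*5407 = -18774*5407 = -101511018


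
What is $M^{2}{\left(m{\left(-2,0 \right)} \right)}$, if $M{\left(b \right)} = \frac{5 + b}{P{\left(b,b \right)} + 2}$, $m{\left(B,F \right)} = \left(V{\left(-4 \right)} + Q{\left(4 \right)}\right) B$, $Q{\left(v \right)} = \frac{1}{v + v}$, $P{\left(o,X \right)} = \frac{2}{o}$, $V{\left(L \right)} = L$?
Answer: $\frac{2499561}{78400} \approx 31.882$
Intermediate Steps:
$Q{\left(v \right)} = \frac{1}{2 v}$
$m{\left(B,F \right)} = - \frac{31 B}{8}$ ($m{\left(B,F \right)} = \left(-4 + \frac{1}{2 \cdot 4}\right) B = \left(-4 + \frac{1}{2} \cdot \frac{1}{4}\right) B = \left(-4 + \frac{1}{8}\right) B = - \frac{31 B}{8}$)
$M{\left(b \right)} = \frac{5 + b}{2 + \frac{2}{b}}$ ($M{\left(b \right)} = \frac{5 + b}{\frac{2}{b} + 2} = \frac{5 + b}{2 + \frac{2}{b}}$)
$M^{2}{\left(m{\left(-2,0 \right)} \right)} = \left(\frac{\left(- \frac{31}{8}\right) \left(-2\right) \left(5 - - \frac{31}{4}\right)}{2 \left(1 - - \frac{31}{4}\right)}\right)^{2} = \left(\frac{1}{2} \cdot \frac{31}{4} \frac{1}{1 + \frac{31}{4}} \left(5 + \frac{31}{4}\right)\right)^{2} = \left(\frac{1}{2} \cdot \frac{31}{4} \frac{1}{\frac{35}{4}} \cdot \frac{51}{4}\right)^{2} = \left(\frac{1}{2} \cdot \frac{31}{4} \cdot \frac{4}{35} \cdot \frac{51}{4}\right)^{2} = \left(\frac{1581}{280}\right)^{2} = \frac{2499561}{78400}$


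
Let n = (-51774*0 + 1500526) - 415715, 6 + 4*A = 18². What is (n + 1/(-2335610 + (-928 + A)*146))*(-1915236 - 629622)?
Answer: -6789892090333449600/2459491 ≈ -2.7607e+12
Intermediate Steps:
A = 159/2 (A = -3/2 + (¼)*18² = -3/2 + (¼)*324 = -3/2 + 81 = 159/2 ≈ 79.500)
n = 1084811 (n = (0 + 1500526) - 415715 = 1500526 - 415715 = 1084811)
(n + 1/(-2335610 + (-928 + A)*146))*(-1915236 - 629622) = (1084811 + 1/(-2335610 + (-928 + 159/2)*146))*(-1915236 - 629622) = (1084811 + 1/(-2335610 - 1697/2*146))*(-2544858) = (1084811 + 1/(-2335610 - 123881))*(-2544858) = (1084811 + 1/(-2459491))*(-2544858) = (1084811 - 1/2459491)*(-2544858) = (2668082891200/2459491)*(-2544858) = -6789892090333449600/2459491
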